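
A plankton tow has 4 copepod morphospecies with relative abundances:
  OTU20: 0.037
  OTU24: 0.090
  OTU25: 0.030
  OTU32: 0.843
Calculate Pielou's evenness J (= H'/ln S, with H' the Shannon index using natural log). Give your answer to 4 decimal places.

H' = −Σ pᵢ ln pᵢ = −((-0.121983) + (-0.216715) + (-0.105197) + (-0.143975)) = 0.587869 (working shown to 6 dp, full precision carried).
With S = 4 species, ln S = 1.386294, so J = 0.587869/1.386294 = 0.424058, i.e. 0.4241 to 4 decimal places.

0.4241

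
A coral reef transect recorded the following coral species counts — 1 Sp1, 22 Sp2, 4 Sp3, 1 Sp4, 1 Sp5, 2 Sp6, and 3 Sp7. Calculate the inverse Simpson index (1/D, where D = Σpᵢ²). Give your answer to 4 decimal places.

2.2403

Total N = 1+22+4+1+1+2+3 = 34, so the proportions are 0.0294118, 0.6470588, 0.1176471, 0.0294118, 0.0294118, 0.0588235, 0.0882353 (working shown to 7 dp, full precision carried).
D = 0.0294118² + 0.6470588² + 0.1176471² + 0.0294118² + 0.0294118² + 0.0588235² + 0.0882353² = 0.0008651 + 0.4186851 + 0.0138408 + 0.0008651 + 0.0008651 + 0.0034602 + 0.0077855 = 0.4463668.
So 1/D = 2.240310, i.e. 2.2403 to 4 decimal places.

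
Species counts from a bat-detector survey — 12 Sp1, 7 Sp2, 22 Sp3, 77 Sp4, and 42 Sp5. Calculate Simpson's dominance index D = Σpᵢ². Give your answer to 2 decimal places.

0.33

Total N = 12+7+22+77+42 = 160, so the proportions are 0.075, 0.0437, 0.1375, 0.4813, 0.2625 (working shown to 4 dp, full precision carried).
D = 0.075² + 0.0437² + 0.1375² + 0.4813² + 0.2625² = 0.0056 + 0.0019 + 0.0189 + 0.2316 + 0.0689 = 0.3270.
To 2 decimal places, D = 0.33.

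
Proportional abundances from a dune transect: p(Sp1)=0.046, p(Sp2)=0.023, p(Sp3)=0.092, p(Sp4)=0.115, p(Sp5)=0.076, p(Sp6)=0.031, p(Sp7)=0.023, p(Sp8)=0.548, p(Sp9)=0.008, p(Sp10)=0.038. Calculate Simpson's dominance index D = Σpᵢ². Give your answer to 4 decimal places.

D = 0.046² + 0.023² + 0.092² + 0.115² + 0.076² + 0.031² + 0.023² + 0.548² + 0.008² + 0.038² = 0.002116 + 0.000529 + 0.008464 + 0.013225 + 0.005776 + 0.000961 + 0.000529 + 0.300304 + 0.000064 + 0.001444 = 0.333412 (working shown to 6 dp, full precision carried).
To 4 decimal places, D = 0.3334.

0.3334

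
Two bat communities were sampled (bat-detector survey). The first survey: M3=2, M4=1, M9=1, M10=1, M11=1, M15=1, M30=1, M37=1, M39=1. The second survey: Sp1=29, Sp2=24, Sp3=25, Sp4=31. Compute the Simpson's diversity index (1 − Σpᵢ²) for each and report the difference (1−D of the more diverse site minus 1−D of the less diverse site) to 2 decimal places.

0.13

The first survey: N=10, proportions 0.2, 0.1, 0.1, 0.1, 0.1, 0.1, 0.1, 0.1, 0.1, giving 1−D = 0.8800 (working shown to 4 dp, full precision carried).
The second survey: N=109, proportions 0.2661, 0.2202, 0.2294, 0.2844, giving 1−D = 0.7472.
Difference = |0.8800 − 0.7472| = 0.1328, i.e. 0.13 to 2 decimal places.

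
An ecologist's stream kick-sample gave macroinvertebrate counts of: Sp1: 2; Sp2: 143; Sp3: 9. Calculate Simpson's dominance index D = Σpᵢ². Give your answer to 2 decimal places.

0.87

Total N = 2+143+9 = 154, so the proportions are 0.013, 0.9286, 0.0584 (working shown to 4 dp, full precision carried).
D = 0.013² + 0.9286² + 0.0584² = 0.0002 + 0.8622 + 0.0034 = 0.8658.
To 2 decimal places, D = 0.87.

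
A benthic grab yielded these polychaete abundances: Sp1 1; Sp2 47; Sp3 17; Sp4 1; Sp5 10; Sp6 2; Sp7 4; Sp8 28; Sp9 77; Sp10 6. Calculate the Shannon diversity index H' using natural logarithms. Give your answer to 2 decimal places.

1.65

Total N = 1+47+17+1+10+2+4+28+77+6 = 193, so the proportions are 0.0052, 0.2435, 0.0881, 0.0052, 0.0518, 0.0104, 0.0207, 0.1451, 0.399, 0.0311 (working shown to 4 dp, full precision carried).
Each pᵢ ln pᵢ term: 0.0052×(-5.2627)=-0.0273, 0.2435×(-1.4125)=-0.3440, 0.0881×(-2.4295)=-0.2140, 0.0052×(-5.2627)=-0.0273, 0.0518×(-2.9601)=-0.1534, 0.0104×(-4.5695)=-0.0474, 0.0207×(-3.8764)=-0.0803, 0.1451×(-1.9305)=-0.2801, 0.399×(-0.9189)=-0.3666, 0.0311×(-3.4709)=-0.1079.
Sum = -1.6482, so H' = 1.65.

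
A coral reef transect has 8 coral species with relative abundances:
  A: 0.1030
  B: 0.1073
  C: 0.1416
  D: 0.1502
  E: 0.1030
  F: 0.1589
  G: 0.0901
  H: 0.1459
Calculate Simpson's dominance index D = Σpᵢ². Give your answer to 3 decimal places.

D = 0.103² + 0.1073² + 0.1416² + 0.1502² + 0.103² + 0.1589² + 0.0901² + 0.1459² = 0.01061 + 0.01151 + 0.02005 + 0.02256 + 0.01061 + 0.02525 + 0.00812 + 0.02129 = 0.13000 (working shown to 5 dp, full precision carried).
To 3 decimal places, D = 0.130.

0.130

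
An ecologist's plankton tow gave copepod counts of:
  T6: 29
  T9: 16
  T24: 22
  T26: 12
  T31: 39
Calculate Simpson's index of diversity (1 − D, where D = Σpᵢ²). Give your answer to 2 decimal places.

0.77

Total N = 29+16+22+12+39 = 118, so the proportions are 0.2458, 0.1356, 0.1864, 0.1017, 0.3305 (working shown to 4 dp, full precision carried).
D = 0.2458² + 0.1356² + 0.1864² + 0.1017² + 0.3305² = 0.0604 + 0.0184 + 0.0348 + 0.0103 + 0.1092 = 0.2331.
So 1 − D = 0.7669, i.e. 0.77 to 2 decimal places.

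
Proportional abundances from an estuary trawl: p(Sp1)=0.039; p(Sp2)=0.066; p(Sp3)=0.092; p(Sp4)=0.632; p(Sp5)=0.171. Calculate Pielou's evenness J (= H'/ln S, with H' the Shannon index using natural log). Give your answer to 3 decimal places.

0.694

H' = −Σ pᵢ ln pᵢ = −((-0.12652) + (-0.17939) + (-0.21951) + (-0.29000) + (-0.30200)) = 1.11743 (working shown to 5 dp, full precision carried).
With S = 5 species, ln S = 1.60944, so J = 1.11743/1.60944 = 0.69430, i.e. 0.694 to 3 decimal places.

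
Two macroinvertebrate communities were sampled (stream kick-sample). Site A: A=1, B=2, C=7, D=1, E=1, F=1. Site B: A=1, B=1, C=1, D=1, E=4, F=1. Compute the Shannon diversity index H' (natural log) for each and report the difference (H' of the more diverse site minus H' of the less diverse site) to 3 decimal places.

0.171

Site A: N=13, proportions 0.07692, 0.15385, 0.53846, 0.07692, 0.07692, 0.07692, giving H' = 1.41051 (working shown to 5 dp, full precision carried).
Site B: N=9, proportions 0.11111, 0.11111, 0.11111, 0.11111, 0.44444, 0.11111, giving H' = 1.58109.
Difference = |1.41051 − 1.58109| = 0.17058, i.e. 0.171 to 3 decimal places.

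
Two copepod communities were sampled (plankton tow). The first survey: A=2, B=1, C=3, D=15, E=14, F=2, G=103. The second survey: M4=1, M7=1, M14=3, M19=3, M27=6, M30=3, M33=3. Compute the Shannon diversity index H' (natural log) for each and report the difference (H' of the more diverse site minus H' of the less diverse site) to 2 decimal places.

0.86

The first survey: N=140, proportions 0.0143, 0.0071, 0.0214, 0.1071, 0.1, 0.0143, 0.7357, giving H' = 0.9344 (working shown to 4 dp, full precision carried).
The second survey: N=20, proportions 0.05, 0.05, 0.15, 0.15, 0.3, 0.15, 0.15, giving H' = 1.7990.
Difference = |0.9344 − 1.7990| = 0.8646, i.e. 0.86 to 2 decimal places.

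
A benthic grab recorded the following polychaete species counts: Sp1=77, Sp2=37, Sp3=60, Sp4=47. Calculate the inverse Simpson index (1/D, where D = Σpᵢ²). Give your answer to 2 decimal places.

3.73

Total N = 77+37+60+47 = 221, so the proportions are 0.348416, 0.167421, 0.271493, 0.21267 (working shown to 6 dp, full precision carried).
D = 0.348416² + 0.167421² + 0.271493² + 0.21267² = 0.121394 + 0.028030 + 0.073709 + 0.045228 = 0.268361.
So 1/D = 3.7263, i.e. 3.73 to 2 decimal places.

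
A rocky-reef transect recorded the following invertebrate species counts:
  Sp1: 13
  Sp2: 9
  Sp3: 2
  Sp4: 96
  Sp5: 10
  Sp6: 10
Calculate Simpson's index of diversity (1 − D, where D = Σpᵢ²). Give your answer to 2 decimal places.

Total N = 13+9+2+96+10+10 = 140, so the proportions are 0.0929, 0.0643, 0.0143, 0.6857, 0.0714, 0.0714 (working shown to 4 dp, full precision carried).
D = 0.0929² + 0.0643² + 0.0143² + 0.6857² + 0.0714² + 0.0714² = 0.0086 + 0.0041 + 0.0002 + 0.4702 + 0.0051 + 0.0051 = 0.4934.
So 1 − D = 0.5066, i.e. 0.51 to 2 decimal places.

0.51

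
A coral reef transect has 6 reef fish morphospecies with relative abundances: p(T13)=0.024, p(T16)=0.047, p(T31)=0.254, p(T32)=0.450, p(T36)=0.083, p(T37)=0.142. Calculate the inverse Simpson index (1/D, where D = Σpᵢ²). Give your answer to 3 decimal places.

D = 0.024² + 0.047² + 0.254² + 0.45² + 0.083² + 0.142² = 0.0005760 + 0.0022090 + 0.0645160 + 0.2025000 + 0.0068890 + 0.0201640 = 0.2968540 (working shown to 7 dp, full precision carried).
So 1/D = 3.36866, i.e. 3.369 to 3 decimal places.

3.369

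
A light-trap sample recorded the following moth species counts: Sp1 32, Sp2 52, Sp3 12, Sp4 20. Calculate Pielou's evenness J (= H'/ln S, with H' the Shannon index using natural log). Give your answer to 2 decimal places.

0.90

Total N = 32+52+12+20 = 116, so the proportions are 0.2759, 0.4483, 0.1034, 0.1724 (working shown to 4 dp, full precision carried).
H' = −Σ pᵢ ln pᵢ = −((-0.3553) + (-0.3597) + (-0.2347) + (-0.3031)) = 1.2527.
With S = 4 species, ln S = 1.3863, so J = 1.2527/1.3863 = 0.9036, i.e. 0.90 to 2 decimal places.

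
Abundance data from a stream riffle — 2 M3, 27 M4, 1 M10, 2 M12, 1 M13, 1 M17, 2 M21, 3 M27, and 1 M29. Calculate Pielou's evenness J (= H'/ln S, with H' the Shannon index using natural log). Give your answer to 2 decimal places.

Total N = 2+27+1+2+1+1+2+3+1 = 40, so the proportions are 0.05, 0.675, 0.025, 0.05, 0.025, 0.025, 0.05, 0.075, 0.025 (working shown to 4 dp, full precision carried).
H' = −Σ pᵢ ln pᵢ = −((-0.1498) + (-0.2653) + (-0.0922) + (-0.1498) + (-0.0922) + (-0.0922) + (-0.1498) + (-0.1943) + (-0.0922)) = 1.2778.
With S = 9 species, ln S = 2.1972, so J = 1.2778/2.1972 = 0.5816, i.e. 0.58 to 2 decimal places.

0.58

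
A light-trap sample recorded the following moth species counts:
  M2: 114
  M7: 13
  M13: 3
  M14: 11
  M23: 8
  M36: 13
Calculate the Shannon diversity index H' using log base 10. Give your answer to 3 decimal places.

0.459

Total N = 114+13+3+11+8+13 = 162, so the proportions are 0.7037, 0.08025, 0.01852, 0.0679, 0.04938, 0.08025 (working shown to 5 dp, full precision carried).
Each pᵢ log₁₀ pᵢ term: 0.7037×(-0.15261)=-0.10739, 0.08025×(-1.09557)=-0.08792, 0.01852×(-1.73239)=-0.03208, 0.0679×(-1.16812)=-0.07932, 0.04938×(-1.30643)=-0.06451, 0.08025×(-1.09557)=-0.08792.
Sum = -0.45914, so H' = 0.459.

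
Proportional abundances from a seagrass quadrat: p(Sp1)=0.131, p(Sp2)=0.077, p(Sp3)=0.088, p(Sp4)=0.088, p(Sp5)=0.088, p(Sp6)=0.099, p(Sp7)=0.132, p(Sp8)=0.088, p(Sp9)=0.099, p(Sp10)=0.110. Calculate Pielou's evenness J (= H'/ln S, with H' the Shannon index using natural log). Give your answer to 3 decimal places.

0.993

H' = −Σ pᵢ ln pᵢ = −((-0.26627) + (-0.19742) + (-0.21388) + (-0.21388) + (-0.21388) + (-0.22895) + (-0.26729) + (-0.21388) + (-0.22895) + (-0.24280)) = 2.28719 (working shown to 5 dp, full precision carried).
With S = 10 species, ln S = 2.30259, so J = 2.28719/2.30259 = 0.99332, i.e. 0.993 to 3 decimal places.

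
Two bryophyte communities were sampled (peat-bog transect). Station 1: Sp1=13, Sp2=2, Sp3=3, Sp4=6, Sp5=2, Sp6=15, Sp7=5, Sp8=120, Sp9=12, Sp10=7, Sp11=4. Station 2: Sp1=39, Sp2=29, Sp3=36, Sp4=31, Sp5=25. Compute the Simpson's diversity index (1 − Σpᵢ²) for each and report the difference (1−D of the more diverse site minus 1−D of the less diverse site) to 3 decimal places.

0.217

Station 1: N=189, proportions 0.068783, 0.010582, 0.015873, 0.031746, 0.010582, 0.079365, 0.026455, 0.634921, 0.063492, 0.037037, 0.021164, giving 1−D = 0.577811 (working shown to 6 dp, full precision carried).
Station 2: N=160, proportions 0.24375, 0.18125, 0.225, 0.19375, 0.15625, giving 1−D = 0.795156.
Difference = |0.577811 − 0.795156| = 0.217345, i.e. 0.217 to 3 decimal places.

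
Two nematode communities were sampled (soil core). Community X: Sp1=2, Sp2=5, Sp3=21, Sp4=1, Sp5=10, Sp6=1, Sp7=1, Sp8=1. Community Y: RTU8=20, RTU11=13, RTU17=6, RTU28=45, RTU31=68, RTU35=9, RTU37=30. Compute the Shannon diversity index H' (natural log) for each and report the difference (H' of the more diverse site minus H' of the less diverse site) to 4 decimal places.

0.2283

Community X: N=42, proportions 0.047619, 0.119048, 0.5, 0.02381, 0.238095, 0.02381, 0.02381, 0.02381, giving H' = 1.442567 (working shown to 6 dp, full precision carried).
Community Y: N=191, proportions 0.104712, 0.068063, 0.031414, 0.235602, 0.356021, 0.04712, 0.157068, giving H' = 1.670876.
Difference = |1.442567 − 1.670876| = 0.228309, i.e. 0.2283 to 4 decimal places.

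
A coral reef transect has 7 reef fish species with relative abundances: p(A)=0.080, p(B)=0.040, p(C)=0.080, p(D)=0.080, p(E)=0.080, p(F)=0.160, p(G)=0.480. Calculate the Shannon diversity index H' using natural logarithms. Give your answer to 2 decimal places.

1.58

Each pᵢ ln pᵢ term (working shown to 4 dp, full precision carried): 0.08×(-2.5257)=-0.2021, 0.04×(-3.2189)=-0.1288, 0.08×(-2.5257)=-0.2021, 0.08×(-2.5257)=-0.2021, 0.08×(-2.5257)=-0.2021, 0.16×(-1.8326)=-0.2932, 0.48×(-0.7340)=-0.3523.
Sum = -1.5825, so H' = 1.58.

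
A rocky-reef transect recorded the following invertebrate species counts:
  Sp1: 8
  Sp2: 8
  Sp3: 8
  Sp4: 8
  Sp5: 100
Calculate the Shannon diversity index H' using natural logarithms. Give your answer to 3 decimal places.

Total N = 8+8+8+8+100 = 132, so the proportions are 0.06061, 0.06061, 0.06061, 0.06061, 0.75758 (working shown to 5 dp, full precision carried).
Each pᵢ ln pᵢ term: 0.06061×(-2.80336)=-0.16990, 0.06061×(-2.80336)=-0.16990, 0.06061×(-2.80336)=-0.16990, 0.06061×(-2.80336)=-0.16990, 0.75758×(-0.27763)=-0.21033.
Sum = -0.88993, so H' = 0.890.

0.890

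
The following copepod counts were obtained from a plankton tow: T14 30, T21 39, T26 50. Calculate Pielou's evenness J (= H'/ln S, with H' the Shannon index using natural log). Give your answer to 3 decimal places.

0.981

Total N = 30+39+50 = 119, so the proportions are 0.2521, 0.32773, 0.42017 (working shown to 5 dp, full precision carried).
H' = −Σ pᵢ ln pᵢ = −((-0.34738) + (-0.36560) + (-0.36433)) = 1.07731.
With S = 3 species, ln S = 1.09861, so J = 1.07731/1.09861 = 0.98061, i.e. 0.981 to 3 decimal places.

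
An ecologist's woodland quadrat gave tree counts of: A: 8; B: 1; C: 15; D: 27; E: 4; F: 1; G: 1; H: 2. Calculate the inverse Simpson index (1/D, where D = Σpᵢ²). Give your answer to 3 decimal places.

Total N = 8+1+15+27+4+1+1+2 = 59, so the proportions are 0.1355932, 0.0169492, 0.2542373, 0.4576271, 0.0677966, 0.0169492, 0.0169492, 0.0338983 (working shown to 7 dp, full precision carried).
D = 0.1355932² + 0.0169492² + 0.2542373² + 0.4576271² + 0.0677966² + 0.0169492² + 0.0169492² + 0.0338983² = 0.0183855 + 0.0002873 + 0.0646366 + 0.2094226 + 0.0045964 + 0.0002873 + 0.0002873 + 0.0011491 = 0.2990520.
So 1/D = 3.34390, i.e. 3.344 to 3 decimal places.

3.344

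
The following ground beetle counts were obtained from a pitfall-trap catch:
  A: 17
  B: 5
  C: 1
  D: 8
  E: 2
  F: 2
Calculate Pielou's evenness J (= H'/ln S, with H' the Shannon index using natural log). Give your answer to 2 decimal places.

Total N = 17+5+1+8+2+2 = 35, so the proportions are 0.4857, 0.1429, 0.0286, 0.2286, 0.0571, 0.0571 (working shown to 4 dp, full precision carried).
H' = −Σ pᵢ ln pᵢ = −((-0.3508) + (-0.2780) + (-0.1016) + (-0.3374) + (-0.1636) + (-0.1636)) = 1.3948.
With S = 6 species, ln S = 1.7918, so J = 1.3948/1.7918 = 0.7784, i.e. 0.78 to 2 decimal places.

0.78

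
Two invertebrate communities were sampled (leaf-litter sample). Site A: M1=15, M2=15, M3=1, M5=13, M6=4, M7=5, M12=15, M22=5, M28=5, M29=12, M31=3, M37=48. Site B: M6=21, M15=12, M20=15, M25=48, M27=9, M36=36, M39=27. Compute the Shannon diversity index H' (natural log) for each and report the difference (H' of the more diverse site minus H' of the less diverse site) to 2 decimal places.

Site A: N=141, proportions 0.10638298, 0.10638298, 0.0070922, 0.09219858, 0.02836879, 0.03546099, 0.10638298, 0.03546099, 0.03546099, 0.08510638, 0.0212766, 0.34042553, giving H' = 2.08474775 (working shown to 8 dp, full precision carried).
Site B: N=168, proportions 0.125, 0.07142857, 0.08928571, 0.28571429, 0.05357143, 0.21428571, 0.16071429, giving H' = 1.80276427.
Difference = |2.08474775 − 1.80276427| = 0.28198348, i.e. 0.28 to 2 decimal places.

0.28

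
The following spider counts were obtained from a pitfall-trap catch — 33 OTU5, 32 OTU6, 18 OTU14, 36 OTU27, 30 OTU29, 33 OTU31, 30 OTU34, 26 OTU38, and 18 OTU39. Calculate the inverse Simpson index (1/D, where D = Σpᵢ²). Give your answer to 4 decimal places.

Total N = 33+32+18+36+30+33+30+26+18 = 256, so the proportions are 0.12890625, 0.125, 0.0703125, 0.140625, 0.1171875, 0.12890625, 0.1171875, 0.1015625, 0.0703125 (working shown to 8 dp, full precision carried).
D = 0.12890625² + 0.125² + 0.0703125² + 0.140625² + 0.1171875² + 0.12890625² + 0.1171875² + 0.1015625² + 0.0703125² = 0.01661682 + 0.01562500 + 0.00494385 + 0.01977539 + 0.01373291 + 0.01661682 + 0.01373291 + 0.01031494 + 0.00494385 = 0.11630249.
So 1/D = 8.598268, i.e. 8.5983 to 4 decimal places.

8.5983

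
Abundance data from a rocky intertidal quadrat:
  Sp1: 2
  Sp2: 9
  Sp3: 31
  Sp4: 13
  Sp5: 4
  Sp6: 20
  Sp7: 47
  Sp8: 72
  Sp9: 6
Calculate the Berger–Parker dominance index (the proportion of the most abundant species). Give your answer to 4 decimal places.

0.3529

Total N = 2+9+31+13+4+20+47+72+6 = 204, so the proportions are 0.009804, 0.044118, 0.151961, 0.063725, 0.019608, 0.098039, 0.230392, 0.352941, 0.029412 (working shown to 6 dp, full precision carried).
The largest proportion is 0.352941, i.e. d = 0.3529 to 4 decimal places.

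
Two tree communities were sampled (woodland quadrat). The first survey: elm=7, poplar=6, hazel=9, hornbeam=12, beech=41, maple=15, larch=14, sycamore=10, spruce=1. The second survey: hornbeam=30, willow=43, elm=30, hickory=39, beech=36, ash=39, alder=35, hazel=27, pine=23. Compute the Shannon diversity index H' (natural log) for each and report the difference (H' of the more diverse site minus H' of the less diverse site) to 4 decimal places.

0.2772

The first survey: N=115, proportions 0.0608696, 0.0521739, 0.0782609, 0.1043478, 0.3565217, 0.1304348, 0.1217391, 0.0869565, 0.0086957, giving H' = 1.9030566 (working shown to 7 dp, full precision carried).
The second survey: N=302, proportions 0.0993377, 0.1423841, 0.0993377, 0.1291391, 0.1192053, 0.1291391, 0.115894, 0.089404, 0.0761589, giving H' = 2.1802645.
Difference = |1.9030566 − 2.1802645| = 0.2772079, i.e. 0.2772 to 4 decimal places.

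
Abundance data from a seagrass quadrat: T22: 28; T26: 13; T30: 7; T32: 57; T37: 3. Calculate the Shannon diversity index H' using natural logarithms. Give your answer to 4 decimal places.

Total N = 28+13+7+57+3 = 108, so the proportions are 0.259259, 0.12037, 0.064815, 0.527778, 0.027778 (working shown to 6 dp, full precision carried).
Each pᵢ ln pᵢ term: 0.259259×(-1.349927)=-0.349981, 0.12037×(-2.117182)=-0.254846, 0.064815×(-2.736221)=-0.177348, 0.527778×(-0.639080)=-0.337292, 0.027778×(-3.583519)=-0.099542.
Sum = -1.219009, so H' = 1.2190.

1.2190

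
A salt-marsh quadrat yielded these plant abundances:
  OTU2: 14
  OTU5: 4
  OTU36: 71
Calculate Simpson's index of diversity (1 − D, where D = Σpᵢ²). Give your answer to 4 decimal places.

0.3368

Total N = 14+4+71 = 89, so the proportions are 0.157303, 0.044944, 0.797753 (working shown to 6 dp, full precision carried).
D = 0.157303² + 0.044944² + 0.797753² = 0.024744 + 0.002020 + 0.636410 = 0.663174.
So 1 − D = 0.336826, i.e. 0.3368 to 4 decimal places.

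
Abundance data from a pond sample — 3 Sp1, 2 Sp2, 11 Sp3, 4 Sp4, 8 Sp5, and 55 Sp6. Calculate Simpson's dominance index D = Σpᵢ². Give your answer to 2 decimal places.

Total N = 3+2+11+4+8+55 = 83, so the proportions are 0.0361, 0.0241, 0.1325, 0.0482, 0.0964, 0.6627 (working shown to 4 dp, full precision carried).
D = 0.0361² + 0.0241² + 0.1325² + 0.0482² + 0.0964² + 0.6627² = 0.0013 + 0.0006 + 0.0176 + 0.0023 + 0.0093 + 0.4391 = 0.4702.
To 2 decimal places, D = 0.47.

0.47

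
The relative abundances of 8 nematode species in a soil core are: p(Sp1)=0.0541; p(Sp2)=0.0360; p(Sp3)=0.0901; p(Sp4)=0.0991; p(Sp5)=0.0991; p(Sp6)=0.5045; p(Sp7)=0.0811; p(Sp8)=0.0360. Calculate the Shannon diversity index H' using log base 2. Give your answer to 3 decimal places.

2.339

Each pᵢ log₂ pᵢ term (working shown to 5 dp, full precision carried): 0.0541×(-4.20823)=-0.22767, 0.036×(-4.79586)=-0.17265, 0.0901×(-3.47233)=-0.31286, 0.0991×(-3.33497)=-0.33050, 0.0991×(-3.33497)=-0.33050, 0.5045×(-0.98707)=-0.49798, 0.0811×(-3.62415)=-0.29392, 0.036×(-4.79586)=-0.17265.
Sum = -2.33871, so H' = 2.339.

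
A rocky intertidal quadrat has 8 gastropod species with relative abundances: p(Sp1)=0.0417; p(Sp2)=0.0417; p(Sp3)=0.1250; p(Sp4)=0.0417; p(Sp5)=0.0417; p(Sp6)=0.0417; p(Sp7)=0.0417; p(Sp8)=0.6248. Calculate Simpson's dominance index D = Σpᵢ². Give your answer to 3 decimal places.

0.416

D = 0.0417² + 0.0417² + 0.125² + 0.0417² + 0.0417² + 0.0417² + 0.0417² + 0.6248² = 0.00174 + 0.00174 + 0.01562 + 0.00174 + 0.00174 + 0.00174 + 0.00174 + 0.39038 = 0.41643 (working shown to 5 dp, full precision carried).
To 3 decimal places, D = 0.416.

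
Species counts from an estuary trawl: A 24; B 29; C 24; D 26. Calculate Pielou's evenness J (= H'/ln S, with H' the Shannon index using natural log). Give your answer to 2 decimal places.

Total N = 24+29+24+26 = 103, so the proportions are 0.233, 0.2816, 0.233, 0.2524 (working shown to 4 dp, full precision carried).
H' = −Σ pᵢ ln pᵢ = −((-0.3394) + (-0.3569) + (-0.3394) + (-0.3475)) = 1.3832.
With S = 4 species, ln S = 1.3863, so J = 1.3832/1.3863 = 0.9978, i.e. 1.00 to 2 decimal places.

1.00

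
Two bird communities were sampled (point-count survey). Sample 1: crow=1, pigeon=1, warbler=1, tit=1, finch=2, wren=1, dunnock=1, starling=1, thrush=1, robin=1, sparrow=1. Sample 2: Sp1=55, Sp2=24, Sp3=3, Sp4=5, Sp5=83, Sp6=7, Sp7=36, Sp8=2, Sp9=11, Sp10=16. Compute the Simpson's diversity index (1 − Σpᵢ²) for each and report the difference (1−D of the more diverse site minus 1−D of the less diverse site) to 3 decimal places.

Sample 1: N=12, proportions 0.08333, 0.08333, 0.08333, 0.08333, 0.16667, 0.08333, 0.08333, 0.08333, 0.08333, 0.08333, 0.08333, giving 1−D = 0.90278 (working shown to 5 dp, full precision carried).
Sample 2: N=242, proportions 0.22727, 0.09917, 0.0124, 0.02066, 0.34298, 0.02893, 0.14876, 0.00826, 0.04545, 0.06612, giving 1−D = 0.79083.
Difference = |0.90278 − 0.79083| = 0.11195, i.e. 0.112 to 3 decimal places.

0.112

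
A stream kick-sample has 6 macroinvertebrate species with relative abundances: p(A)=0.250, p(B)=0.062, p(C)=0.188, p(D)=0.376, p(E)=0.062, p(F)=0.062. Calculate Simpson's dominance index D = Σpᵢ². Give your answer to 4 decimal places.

0.2508

D = 0.25² + 0.062² + 0.188² + 0.376² + 0.062² + 0.062² = 0.062500 + 0.003844 + 0.035344 + 0.141376 + 0.003844 + 0.003844 = 0.250752 (working shown to 6 dp, full precision carried).
To 4 decimal places, D = 0.2508.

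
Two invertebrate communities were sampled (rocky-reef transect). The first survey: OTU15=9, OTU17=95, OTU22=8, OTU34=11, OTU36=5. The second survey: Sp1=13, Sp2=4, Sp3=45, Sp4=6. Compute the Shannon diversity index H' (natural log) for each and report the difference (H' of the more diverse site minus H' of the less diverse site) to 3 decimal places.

The first survey: N=128, proportions 0.07031, 0.74219, 0.0625, 0.08594, 0.03906, giving H' = 0.91880 (working shown to 5 dp, full precision carried).
The second survey: N=68, proportions 0.19118, 0.05882, 0.66176, 0.08824, giving H' = 0.97039.
Difference = |0.91880 − 0.97039| = 0.05159, i.e. 0.052 to 3 decimal places.

0.052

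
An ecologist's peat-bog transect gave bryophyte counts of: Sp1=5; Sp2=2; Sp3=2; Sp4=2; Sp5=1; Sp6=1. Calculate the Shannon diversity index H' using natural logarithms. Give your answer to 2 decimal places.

1.63

Total N = 5+2+2+2+1+1 = 13, so the proportions are 0.3846, 0.1538, 0.1538, 0.1538, 0.0769, 0.0769 (working shown to 4 dp, full precision carried).
Each pᵢ ln pᵢ term: 0.3846×(-0.9555)=-0.3675, 0.1538×(-1.8718)=-0.2880, 0.1538×(-1.8718)=-0.2880, 0.1538×(-1.8718)=-0.2880, 0.0769×(-2.5649)=-0.1973, 0.0769×(-2.5649)=-0.1973.
Sum = -1.6260, so H' = 1.63.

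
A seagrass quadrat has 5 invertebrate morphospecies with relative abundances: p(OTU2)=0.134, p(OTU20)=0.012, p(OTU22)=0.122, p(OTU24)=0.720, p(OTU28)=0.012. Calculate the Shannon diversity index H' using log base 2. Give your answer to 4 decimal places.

Each pᵢ log₂ pᵢ term (working shown to 6 dp, full precision carried): 0.134×(-2.899695)=-0.388559, 0.012×(-6.380822)=-0.076570, 0.122×(-3.035047)=-0.370276, 0.72×(-0.473931)=-0.341230, 0.012×(-6.380822)=-0.076570.
Sum = -1.253205, so H' = 1.2532.

1.2532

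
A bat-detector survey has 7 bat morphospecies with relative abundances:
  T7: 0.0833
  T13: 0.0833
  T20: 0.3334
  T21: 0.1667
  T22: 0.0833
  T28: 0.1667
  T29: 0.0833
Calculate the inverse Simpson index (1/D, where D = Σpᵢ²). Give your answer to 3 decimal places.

5.142

D = 0.0833² + 0.0833² + 0.3334² + 0.1667² + 0.0833² + 0.1667² + 0.0833² = 0.0069389 + 0.0069389 + 0.1111556 + 0.0277889 + 0.0069389 + 0.0277889 + 0.0069389 = 0.1944889 (working shown to 7 dp, full precision carried).
So 1/D = 5.14168, i.e. 5.142 to 3 decimal places.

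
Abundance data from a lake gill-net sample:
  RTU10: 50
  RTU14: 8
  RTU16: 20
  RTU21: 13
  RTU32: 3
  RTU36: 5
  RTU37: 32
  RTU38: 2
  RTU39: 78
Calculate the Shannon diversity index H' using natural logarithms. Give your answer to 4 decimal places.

1.7075

Total N = 50+8+20+13+3+5+32+2+78 = 211, so the proportions are 0.236967, 0.037915, 0.094787, 0.061611, 0.014218, 0.023697, 0.151659, 0.009479, 0.369668 (working shown to 6 dp, full precision carried).
Each pᵢ ln pᵢ term: 0.236967×(-1.439835)=-0.341193, 0.037915×(-3.272417)=-0.124073, 0.094787×(-2.356126)=-0.223329, 0.061611×(-2.786909)=-0.171705, 0.014218×(-4.253246)=-0.060473, 0.023697×(-3.742420)=-0.088683, 0.151659×(-1.886122)=-0.286047, 0.009479×(-4.658711)=-0.044158, 0.369668×(-0.995149)=-0.367875.
Sum = -1.707537, so H' = 1.7075.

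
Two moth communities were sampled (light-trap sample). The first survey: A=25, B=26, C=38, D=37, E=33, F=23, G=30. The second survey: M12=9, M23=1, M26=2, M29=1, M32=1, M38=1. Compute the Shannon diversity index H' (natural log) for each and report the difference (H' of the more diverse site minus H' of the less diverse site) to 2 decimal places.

The first survey: N=212, proportions 0.1179, 0.1226, 0.1792, 0.1745, 0.1557, 0.1085, 0.1415, giving H' = 1.9295 (working shown to 4 dp, full precision carried).
The second survey: N=15, proportions 0.6, 0.0667, 0.1333, 0.0667, 0.0667, 0.0667, giving H' = 1.2973.
Difference = |1.9295 − 1.2973| = 0.6322, i.e. 0.63 to 2 decimal places.

0.63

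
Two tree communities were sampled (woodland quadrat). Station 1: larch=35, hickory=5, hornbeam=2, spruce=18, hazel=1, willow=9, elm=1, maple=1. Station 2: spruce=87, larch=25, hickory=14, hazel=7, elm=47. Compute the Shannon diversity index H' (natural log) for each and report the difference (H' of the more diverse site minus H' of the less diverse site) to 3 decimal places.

0.119

Station 1: N=72, proportions 0.48611, 0.06944, 0.02778, 0.25, 0.01389, 0.125, 0.01389, 0.01389, giving H' = 1.42011 (working shown to 5 dp, full precision carried).
Station 2: N=180, proportions 0.48333, 0.13889, 0.07778, 0.03889, 0.26111, giving H' = 1.30112.
Difference = |1.42011 − 1.30112| = 0.11899, i.e. 0.119 to 3 decimal places.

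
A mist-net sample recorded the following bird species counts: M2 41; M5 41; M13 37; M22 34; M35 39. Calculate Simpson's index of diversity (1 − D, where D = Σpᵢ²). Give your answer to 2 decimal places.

0.80

Total N = 41+41+37+34+39 = 192, so the proportions are 0.2135, 0.2135, 0.1927, 0.1771, 0.2031 (working shown to 4 dp, full precision carried).
D = 0.2135² + 0.2135² + 0.1927² + 0.1771² + 0.2031² = 0.0456 + 0.0456 + 0.0371 + 0.0314 + 0.0413 = 0.2010.
So 1 − D = 0.7990, i.e. 0.80 to 2 decimal places.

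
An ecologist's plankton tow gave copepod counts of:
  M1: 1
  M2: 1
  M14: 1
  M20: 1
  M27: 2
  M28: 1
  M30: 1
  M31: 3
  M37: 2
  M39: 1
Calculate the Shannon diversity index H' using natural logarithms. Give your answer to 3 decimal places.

Total N = 1+1+1+1+2+1+1+3+2+1 = 14, so the proportions are 0.07143, 0.07143, 0.07143, 0.07143, 0.14286, 0.07143, 0.07143, 0.21429, 0.14286, 0.07143 (working shown to 5 dp, full precision carried).
Each pᵢ ln pᵢ term: 0.07143×(-2.63906)=-0.18850, 0.07143×(-2.63906)=-0.18850, 0.07143×(-2.63906)=-0.18850, 0.07143×(-2.63906)=-0.18850, 0.14286×(-1.94591)=-0.27799, 0.07143×(-2.63906)=-0.18850, 0.07143×(-2.63906)=-0.18850, 0.21429×(-1.54045)=-0.33010, 0.14286×(-1.94591)=-0.27799, 0.07143×(-2.63906)=-0.18850.
Sum = -2.20560, so H' = 2.206.

2.206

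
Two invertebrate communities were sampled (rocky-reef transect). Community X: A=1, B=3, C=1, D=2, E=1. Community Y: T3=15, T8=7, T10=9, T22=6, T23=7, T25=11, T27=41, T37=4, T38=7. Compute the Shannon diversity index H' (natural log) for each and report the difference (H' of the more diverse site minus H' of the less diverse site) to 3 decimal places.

Community X: N=8, proportions 0.125, 0.375, 0.125, 0.25, 0.125, giving H' = 1.49418 (working shown to 5 dp, full precision carried).
Community Y: N=107, proportions 0.14019, 0.06542, 0.08411, 0.05607, 0.06542, 0.1028, 0.38318, 0.03738, 0.06542, giving H' = 1.90471.
Difference = |1.49418 − 1.90471| = 0.41053, i.e. 0.411 to 3 decimal places.

0.411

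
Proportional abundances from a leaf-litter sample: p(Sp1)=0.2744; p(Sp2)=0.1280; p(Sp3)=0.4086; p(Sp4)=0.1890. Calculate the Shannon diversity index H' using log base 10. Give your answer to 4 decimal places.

0.5640

Each pᵢ log₁₀ pᵢ term (working shown to 6 dp, full precision carried): 0.2744×(-0.561616)=-0.154107, 0.128×(-0.892790)=-0.114277, 0.4086×(-0.388702)=-0.158823, 0.189×(-0.723538)=-0.136749.
Sum = -0.563957, so H' = 0.5640.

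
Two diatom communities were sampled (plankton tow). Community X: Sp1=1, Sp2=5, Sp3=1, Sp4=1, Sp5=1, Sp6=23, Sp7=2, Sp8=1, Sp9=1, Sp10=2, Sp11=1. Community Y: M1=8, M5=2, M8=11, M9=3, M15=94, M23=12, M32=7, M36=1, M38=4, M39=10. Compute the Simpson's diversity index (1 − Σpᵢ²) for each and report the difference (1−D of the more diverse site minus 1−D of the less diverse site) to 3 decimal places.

0.030

Community X: N=39, proportions 0.025641, 0.128205, 0.025641, 0.025641, 0.025641, 0.589744, 0.051282, 0.025641, 0.025641, 0.051282, 0.025641, giving 1−D = 0.625904 (working shown to 6 dp, full precision carried).
Community Y: N=152, proportions 0.052632, 0.013158, 0.072368, 0.019737, 0.618421, 0.078947, 0.046053, 0.006579, 0.026316, 0.065789, giving 1−D = 0.595568.
Difference = |0.625904 − 0.595568| = 0.030336, i.e. 0.030 to 3 decimal places.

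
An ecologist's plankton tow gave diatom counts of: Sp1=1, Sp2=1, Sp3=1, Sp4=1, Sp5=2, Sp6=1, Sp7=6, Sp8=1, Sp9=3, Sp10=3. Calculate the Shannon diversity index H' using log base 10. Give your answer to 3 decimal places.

0.894

Total N = 1+1+1+1+2+1+6+1+3+3 = 20, so the proportions are 0.05, 0.05, 0.05, 0.05, 0.1, 0.05, 0.3, 0.05, 0.15, 0.15 (working shown to 5 dp, full precision carried).
Each pᵢ log₁₀ pᵢ term: 0.05×(-1.30103)=-0.06505, 0.05×(-1.30103)=-0.06505, 0.05×(-1.30103)=-0.06505, 0.05×(-1.30103)=-0.06505, 0.1×(-1.00000)=-0.10000, 0.05×(-1.30103)=-0.06505, 0.3×(-0.52288)=-0.15686, 0.05×(-1.30103)=-0.06505, 0.15×(-0.82391)=-0.12359, 0.15×(-0.82391)=-0.12359.
Sum = -0.89435, so H' = 0.894.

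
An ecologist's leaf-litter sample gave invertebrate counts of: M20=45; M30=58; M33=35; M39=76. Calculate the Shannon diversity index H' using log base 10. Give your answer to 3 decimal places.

0.584

Total N = 45+58+35+76 = 214, so the proportions are 0.21028, 0.27103, 0.16355, 0.35514 (working shown to 5 dp, full precision carried).
Each pᵢ log₁₀ pᵢ term: 0.21028×(-0.67720)=-0.14240, 0.27103×(-0.56699)=-0.15367, 0.16355×(-0.78635)=-0.12861, 0.35514×(-0.44960)=-0.15967.
Sum = -0.58435, so H' = 0.584.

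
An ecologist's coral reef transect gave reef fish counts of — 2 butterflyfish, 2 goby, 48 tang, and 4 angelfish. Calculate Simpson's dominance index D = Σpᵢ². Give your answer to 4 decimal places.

Total N = 2+2+48+4 = 56, so the proportions are 0.035714, 0.035714, 0.857143, 0.071429 (working shown to 6 dp, full precision carried).
D = 0.035714² + 0.035714² + 0.857143² + 0.071429² = 0.001276 + 0.001276 + 0.734694 + 0.005102 = 0.742347.
To 4 decimal places, D = 0.7423.

0.7423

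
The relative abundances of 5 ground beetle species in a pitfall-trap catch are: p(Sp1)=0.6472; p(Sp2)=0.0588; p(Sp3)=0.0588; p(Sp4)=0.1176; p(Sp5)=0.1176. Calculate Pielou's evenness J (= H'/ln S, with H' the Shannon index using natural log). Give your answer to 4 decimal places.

0.6948

H' = −Σ pᵢ ln pᵢ = −((-0.281597) + (-0.166616) + (-0.166616) + (-0.251719) + (-0.251719)) = 1.118267 (working shown to 6 dp, full precision carried).
With S = 5 species, ln S = 1.609438, so J = 1.118267/1.609438 = 0.694819, i.e. 0.6948 to 4 decimal places.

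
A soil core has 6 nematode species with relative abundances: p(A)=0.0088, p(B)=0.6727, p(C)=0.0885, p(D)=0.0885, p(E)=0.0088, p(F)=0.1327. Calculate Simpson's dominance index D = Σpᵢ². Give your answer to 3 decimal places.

0.486

D = 0.0088² + 0.6727² + 0.0885² + 0.0885² + 0.0088² + 0.1327² = 0.00008 + 0.45253 + 0.00783 + 0.00783 + 0.00008 + 0.01761 = 0.48595 (working shown to 5 dp, full precision carried).
To 3 decimal places, D = 0.486.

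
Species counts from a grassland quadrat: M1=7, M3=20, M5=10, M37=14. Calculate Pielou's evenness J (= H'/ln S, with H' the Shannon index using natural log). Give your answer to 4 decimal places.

0.9479

Total N = 7+20+10+14 = 51, so the proportions are 0.137255, 0.392157, 0.196078, 0.27451 (working shown to 6 dp, full precision carried).
H' = −Σ pᵢ ln pᵢ = −((-0.272577) + (-0.367095) + (-0.319459) + (-0.354878)) = 1.314009.
With S = 4 species, ln S = 1.386294, so J = 1.314009/1.386294 = 0.947857, i.e. 0.9479 to 4 decimal places.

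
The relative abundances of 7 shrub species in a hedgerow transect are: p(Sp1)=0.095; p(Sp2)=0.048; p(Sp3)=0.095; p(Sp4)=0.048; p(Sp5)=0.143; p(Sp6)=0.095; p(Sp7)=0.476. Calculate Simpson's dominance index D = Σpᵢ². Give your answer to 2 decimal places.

0.28

D = 0.095² + 0.048² + 0.095² + 0.048² + 0.143² + 0.095² + 0.476² = 0.0090 + 0.0023 + 0.0090 + 0.0023 + 0.0204 + 0.0090 + 0.2266 = 0.2787 (working shown to 4 dp, full precision carried).
To 2 decimal places, D = 0.28.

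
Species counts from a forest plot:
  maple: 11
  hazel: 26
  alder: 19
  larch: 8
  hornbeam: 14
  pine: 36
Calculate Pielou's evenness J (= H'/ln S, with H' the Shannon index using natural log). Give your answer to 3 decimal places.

Total N = 11+26+19+8+14+36 = 114, so the proportions are 0.09649, 0.22807, 0.16667, 0.07018, 0.12281, 0.31579 (working shown to 5 dp, full precision carried).
H' = −Σ pᵢ ln pᵢ = −((-0.22563) + (-0.33711) + (-0.29863) + (-0.18644) + (-0.25754) + (-0.36400)) = 1.66935.
With S = 6 species, ln S = 1.79176, so J = 1.66935/1.79176 = 0.93168, i.e. 0.932 to 3 decimal places.

0.932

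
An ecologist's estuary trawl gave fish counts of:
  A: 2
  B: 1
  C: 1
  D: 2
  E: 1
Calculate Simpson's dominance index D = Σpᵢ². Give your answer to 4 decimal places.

Total N = 2+1+1+2+1 = 7, so the proportions are 0.285714, 0.142857, 0.142857, 0.285714, 0.142857 (working shown to 6 dp, full precision carried).
D = 0.285714² + 0.142857² + 0.142857² + 0.285714² + 0.142857² = 0.081633 + 0.020408 + 0.020408 + 0.081633 + 0.020408 = 0.224490.
To 4 decimal places, D = 0.2245.

0.2245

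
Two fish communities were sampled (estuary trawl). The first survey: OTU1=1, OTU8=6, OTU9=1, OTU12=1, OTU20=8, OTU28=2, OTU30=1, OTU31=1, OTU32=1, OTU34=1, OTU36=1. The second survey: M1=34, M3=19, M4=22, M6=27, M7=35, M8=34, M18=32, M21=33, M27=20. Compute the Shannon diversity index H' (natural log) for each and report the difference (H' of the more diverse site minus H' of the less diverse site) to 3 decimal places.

The first survey: N=24, proportions 0.0416667, 0.25, 0.0416667, 0.0416667, 0.3333333, 0.0833333, 0.0416667, 0.0416667, 0.0416667, 0.0416667, 0.0416667, giving H' = 1.9792045 (working shown to 7 dp, full precision carried).
The second survey: N=256, proportions 0.1328125, 0.0742188, 0.0859375, 0.1054688, 0.1367188, 0.1328125, 0.125, 0.1289062, 0.078125, giving H' = 2.1726481.
Difference = |1.9792045 − 2.1726481| = 0.1934436, i.e. 0.193 to 3 decimal places.

0.193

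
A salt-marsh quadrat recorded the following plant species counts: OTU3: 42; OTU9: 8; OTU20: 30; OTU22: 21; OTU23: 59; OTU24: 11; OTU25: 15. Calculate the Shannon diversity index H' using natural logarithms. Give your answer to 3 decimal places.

1.746

Total N = 42+8+30+21+59+11+15 = 186, so the proportions are 0.22581, 0.04301, 0.16129, 0.1129, 0.3172, 0.05914, 0.08065 (working shown to 5 dp, full precision carried).
Each pᵢ ln pᵢ term: 0.22581×(-1.48808)=-0.33602, 0.04301×(-3.14631)=-0.13532, 0.16129×(-1.82455)=-0.29428, 0.1129×(-2.18122)=-0.24627, 0.3172×(-1.14821)=-0.36422, 0.05914×(-2.82785)=-0.16724, 0.08065×(-2.51770)=-0.20304.
Sum = -1.74639, so H' = 1.746.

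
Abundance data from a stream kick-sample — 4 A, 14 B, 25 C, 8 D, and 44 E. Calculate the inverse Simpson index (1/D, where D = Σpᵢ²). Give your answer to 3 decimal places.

Total N = 4+14+25+8+44 = 95, so the proportions are 0.0421053, 0.1473684, 0.2631579, 0.0842105, 0.4631579 (working shown to 7 dp, full precision carried).
D = 0.0421053² + 0.1473684² + 0.2631579² + 0.0842105² + 0.4631579² = 0.0017729 + 0.0217175 + 0.0692521 + 0.0070914 + 0.2145152 = 0.3143490.
So 1/D = 3.18118, i.e. 3.181 to 3 decimal places.

3.181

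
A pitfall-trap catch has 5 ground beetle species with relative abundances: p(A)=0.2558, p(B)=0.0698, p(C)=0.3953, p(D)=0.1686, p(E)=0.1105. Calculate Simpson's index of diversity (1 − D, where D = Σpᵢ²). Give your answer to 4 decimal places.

0.7328

D = 0.2558² + 0.0698² + 0.3953² + 0.1686² + 0.1105² = 0.065434 + 0.004872 + 0.156262 + 0.028426 + 0.012210 = 0.267204 (working shown to 6 dp, full precision carried).
So 1 − D = 0.732796, i.e. 0.7328 to 4 decimal places.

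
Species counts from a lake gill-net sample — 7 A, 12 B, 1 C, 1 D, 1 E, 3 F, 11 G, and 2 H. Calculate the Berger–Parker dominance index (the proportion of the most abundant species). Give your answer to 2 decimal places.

0.32

Total N = 7+12+1+1+1+3+11+2 = 38, so the proportions are 0.1842, 0.3158, 0.0263, 0.0263, 0.0263, 0.0789, 0.2895, 0.0526 (working shown to 4 dp, full precision carried).
The largest proportion is 0.3158, i.e. d = 0.32 to 2 decimal places.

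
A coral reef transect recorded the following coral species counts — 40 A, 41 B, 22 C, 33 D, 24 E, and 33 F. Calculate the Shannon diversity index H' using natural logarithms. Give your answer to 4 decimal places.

1.7660

Total N = 40+41+22+33+24+33 = 193, so the proportions are 0.207254, 0.212435, 0.11399, 0.170984, 0.124352, 0.170984 (working shown to 6 dp, full precision carried).
Each pᵢ ln pᵢ term: 0.207254×(-1.573811)=-0.326178, 0.212435×(-1.549118)=-0.329087, 0.11399×(-2.171648)=-0.247545, 0.170984×(-1.766183)=-0.301990, 0.124352×(-2.084636)=-0.259229, 0.170984×(-1.766183)=-0.301990.
Sum = -1.766020, so H' = 1.7660.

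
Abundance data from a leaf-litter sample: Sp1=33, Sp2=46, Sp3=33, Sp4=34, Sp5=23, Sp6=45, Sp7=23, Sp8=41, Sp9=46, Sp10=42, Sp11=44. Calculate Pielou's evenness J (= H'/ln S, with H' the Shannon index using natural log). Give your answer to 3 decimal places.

0.989

Total N = 33+46+33+34+23+45+23+41+46+42+44 = 410, so the proportions are 0.08049, 0.1122, 0.08049, 0.08293, 0.0561, 0.10976, 0.0561, 0.1, 0.1122, 0.10244, 0.10732 (working shown to 5 dp, full precision carried).
H' = −Σ pᵢ ln pᵢ = −((-0.20280) + (-0.24543) + (-0.20280) + (-0.20647) + (-0.16160) + (-0.24251) + (-0.16160) + (-0.23026) + (-0.24543) + (-0.23341) + (-0.23953)) = 2.37182.
With S = 11 species, ln S = 2.39790, so J = 2.37182/2.39790 = 0.98913, i.e. 0.989 to 3 decimal places.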